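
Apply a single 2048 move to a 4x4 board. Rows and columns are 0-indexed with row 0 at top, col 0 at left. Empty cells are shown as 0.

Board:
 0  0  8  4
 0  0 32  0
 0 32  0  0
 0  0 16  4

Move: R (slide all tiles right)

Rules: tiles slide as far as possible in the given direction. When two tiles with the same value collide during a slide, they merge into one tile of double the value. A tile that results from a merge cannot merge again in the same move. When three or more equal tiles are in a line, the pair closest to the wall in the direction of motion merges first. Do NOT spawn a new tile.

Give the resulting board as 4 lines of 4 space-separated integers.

Slide right:
row 0: [0, 0, 8, 4] -> [0, 0, 8, 4]
row 1: [0, 0, 32, 0] -> [0, 0, 0, 32]
row 2: [0, 32, 0, 0] -> [0, 0, 0, 32]
row 3: [0, 0, 16, 4] -> [0, 0, 16, 4]

Answer:  0  0  8  4
 0  0  0 32
 0  0  0 32
 0  0 16  4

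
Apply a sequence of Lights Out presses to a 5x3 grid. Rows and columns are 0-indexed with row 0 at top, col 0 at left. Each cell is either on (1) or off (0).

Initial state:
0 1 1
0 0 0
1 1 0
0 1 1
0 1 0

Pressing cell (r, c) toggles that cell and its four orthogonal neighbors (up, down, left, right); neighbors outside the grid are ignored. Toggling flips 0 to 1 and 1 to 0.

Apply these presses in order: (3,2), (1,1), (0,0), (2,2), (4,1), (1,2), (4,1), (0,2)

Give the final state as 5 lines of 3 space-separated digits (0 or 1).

Answer: 1 0 1
0 0 0
1 1 1
0 0 1
0 1 1

Derivation:
After press 1 at (3,2):
0 1 1
0 0 0
1 1 1
0 0 0
0 1 1

After press 2 at (1,1):
0 0 1
1 1 1
1 0 1
0 0 0
0 1 1

After press 3 at (0,0):
1 1 1
0 1 1
1 0 1
0 0 0
0 1 1

After press 4 at (2,2):
1 1 1
0 1 0
1 1 0
0 0 1
0 1 1

After press 5 at (4,1):
1 1 1
0 1 0
1 1 0
0 1 1
1 0 0

After press 6 at (1,2):
1 1 0
0 0 1
1 1 1
0 1 1
1 0 0

After press 7 at (4,1):
1 1 0
0 0 1
1 1 1
0 0 1
0 1 1

After press 8 at (0,2):
1 0 1
0 0 0
1 1 1
0 0 1
0 1 1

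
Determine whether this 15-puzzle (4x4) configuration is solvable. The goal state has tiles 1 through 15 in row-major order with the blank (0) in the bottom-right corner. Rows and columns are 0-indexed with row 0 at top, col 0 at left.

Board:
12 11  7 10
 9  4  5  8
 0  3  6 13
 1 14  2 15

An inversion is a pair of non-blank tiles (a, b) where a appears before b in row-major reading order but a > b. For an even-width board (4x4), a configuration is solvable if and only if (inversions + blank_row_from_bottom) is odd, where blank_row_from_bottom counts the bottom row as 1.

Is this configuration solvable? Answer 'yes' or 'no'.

Answer: yes

Derivation:
Inversions: 59
Blank is in row 2 (0-indexed from top), which is row 2 counting from the bottom (bottom = 1).
59 + 2 = 61, which is odd, so the puzzle is solvable.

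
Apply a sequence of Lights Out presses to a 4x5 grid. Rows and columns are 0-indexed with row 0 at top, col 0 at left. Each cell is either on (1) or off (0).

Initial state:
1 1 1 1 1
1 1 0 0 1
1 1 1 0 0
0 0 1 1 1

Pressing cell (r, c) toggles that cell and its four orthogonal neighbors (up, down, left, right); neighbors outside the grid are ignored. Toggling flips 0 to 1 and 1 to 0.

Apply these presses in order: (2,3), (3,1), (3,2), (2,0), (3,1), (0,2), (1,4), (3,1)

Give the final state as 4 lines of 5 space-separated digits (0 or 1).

After press 1 at (2,3):
1 1 1 1 1
1 1 0 1 1
1 1 0 1 1
0 0 1 0 1

After press 2 at (3,1):
1 1 1 1 1
1 1 0 1 1
1 0 0 1 1
1 1 0 0 1

After press 3 at (3,2):
1 1 1 1 1
1 1 0 1 1
1 0 1 1 1
1 0 1 1 1

After press 4 at (2,0):
1 1 1 1 1
0 1 0 1 1
0 1 1 1 1
0 0 1 1 1

After press 5 at (3,1):
1 1 1 1 1
0 1 0 1 1
0 0 1 1 1
1 1 0 1 1

After press 6 at (0,2):
1 0 0 0 1
0 1 1 1 1
0 0 1 1 1
1 1 0 1 1

After press 7 at (1,4):
1 0 0 0 0
0 1 1 0 0
0 0 1 1 0
1 1 0 1 1

After press 8 at (3,1):
1 0 0 0 0
0 1 1 0 0
0 1 1 1 0
0 0 1 1 1

Answer: 1 0 0 0 0
0 1 1 0 0
0 1 1 1 0
0 0 1 1 1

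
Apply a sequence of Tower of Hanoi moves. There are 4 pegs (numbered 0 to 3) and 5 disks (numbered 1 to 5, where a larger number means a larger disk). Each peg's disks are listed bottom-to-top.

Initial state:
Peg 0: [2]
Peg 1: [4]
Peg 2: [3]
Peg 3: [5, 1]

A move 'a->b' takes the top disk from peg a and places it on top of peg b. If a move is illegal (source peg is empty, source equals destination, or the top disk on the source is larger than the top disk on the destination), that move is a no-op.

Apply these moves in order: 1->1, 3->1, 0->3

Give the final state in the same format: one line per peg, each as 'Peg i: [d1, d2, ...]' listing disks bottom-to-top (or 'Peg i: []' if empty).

Answer: Peg 0: []
Peg 1: [4, 1]
Peg 2: [3]
Peg 3: [5, 2]

Derivation:
After move 1 (1->1):
Peg 0: [2]
Peg 1: [4]
Peg 2: [3]
Peg 3: [5, 1]

After move 2 (3->1):
Peg 0: [2]
Peg 1: [4, 1]
Peg 2: [3]
Peg 3: [5]

After move 3 (0->3):
Peg 0: []
Peg 1: [4, 1]
Peg 2: [3]
Peg 3: [5, 2]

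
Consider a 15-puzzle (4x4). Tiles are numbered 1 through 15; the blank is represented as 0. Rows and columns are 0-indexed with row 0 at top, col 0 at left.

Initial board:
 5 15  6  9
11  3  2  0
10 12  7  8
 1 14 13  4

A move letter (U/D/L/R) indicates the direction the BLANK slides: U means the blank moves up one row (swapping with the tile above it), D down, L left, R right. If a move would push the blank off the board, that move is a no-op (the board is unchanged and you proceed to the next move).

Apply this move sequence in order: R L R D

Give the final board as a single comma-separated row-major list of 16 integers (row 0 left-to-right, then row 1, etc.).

After move 1 (R):
 5 15  6  9
11  3  2  0
10 12  7  8
 1 14 13  4

After move 2 (L):
 5 15  6  9
11  3  0  2
10 12  7  8
 1 14 13  4

After move 3 (R):
 5 15  6  9
11  3  2  0
10 12  7  8
 1 14 13  4

After move 4 (D):
 5 15  6  9
11  3  2  8
10 12  7  0
 1 14 13  4

Answer: 5, 15, 6, 9, 11, 3, 2, 8, 10, 12, 7, 0, 1, 14, 13, 4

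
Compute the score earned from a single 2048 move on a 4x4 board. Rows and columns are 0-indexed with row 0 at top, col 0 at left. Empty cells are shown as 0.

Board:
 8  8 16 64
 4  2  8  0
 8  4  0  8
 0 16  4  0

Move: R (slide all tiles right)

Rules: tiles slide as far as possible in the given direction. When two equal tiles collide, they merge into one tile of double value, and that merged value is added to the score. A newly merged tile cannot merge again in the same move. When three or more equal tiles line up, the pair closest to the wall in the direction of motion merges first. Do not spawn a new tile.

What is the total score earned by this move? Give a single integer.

Answer: 16

Derivation:
Slide right:
row 0: [8, 8, 16, 64] -> [0, 16, 16, 64]  score +16 (running 16)
row 1: [4, 2, 8, 0] -> [0, 4, 2, 8]  score +0 (running 16)
row 2: [8, 4, 0, 8] -> [0, 8, 4, 8]  score +0 (running 16)
row 3: [0, 16, 4, 0] -> [0, 0, 16, 4]  score +0 (running 16)
Board after move:
 0 16 16 64
 0  4  2  8
 0  8  4  8
 0  0 16  4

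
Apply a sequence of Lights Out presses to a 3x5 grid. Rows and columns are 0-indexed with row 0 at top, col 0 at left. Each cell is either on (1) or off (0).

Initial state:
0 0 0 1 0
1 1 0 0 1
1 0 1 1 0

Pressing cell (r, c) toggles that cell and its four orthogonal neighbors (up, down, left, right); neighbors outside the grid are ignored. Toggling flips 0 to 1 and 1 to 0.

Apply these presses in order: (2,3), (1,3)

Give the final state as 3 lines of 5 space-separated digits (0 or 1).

After press 1 at (2,3):
0 0 0 1 0
1 1 0 1 1
1 0 0 0 1

After press 2 at (1,3):
0 0 0 0 0
1 1 1 0 0
1 0 0 1 1

Answer: 0 0 0 0 0
1 1 1 0 0
1 0 0 1 1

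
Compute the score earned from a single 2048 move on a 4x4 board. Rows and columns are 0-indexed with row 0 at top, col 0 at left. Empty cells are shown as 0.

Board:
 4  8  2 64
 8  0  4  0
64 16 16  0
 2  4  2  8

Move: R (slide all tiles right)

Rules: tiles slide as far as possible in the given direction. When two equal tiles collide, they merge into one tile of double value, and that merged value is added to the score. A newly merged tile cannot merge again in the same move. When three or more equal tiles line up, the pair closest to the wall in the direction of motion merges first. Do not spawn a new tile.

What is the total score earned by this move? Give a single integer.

Answer: 32

Derivation:
Slide right:
row 0: [4, 8, 2, 64] -> [4, 8, 2, 64]  score +0 (running 0)
row 1: [8, 0, 4, 0] -> [0, 0, 8, 4]  score +0 (running 0)
row 2: [64, 16, 16, 0] -> [0, 0, 64, 32]  score +32 (running 32)
row 3: [2, 4, 2, 8] -> [2, 4, 2, 8]  score +0 (running 32)
Board after move:
 4  8  2 64
 0  0  8  4
 0  0 64 32
 2  4  2  8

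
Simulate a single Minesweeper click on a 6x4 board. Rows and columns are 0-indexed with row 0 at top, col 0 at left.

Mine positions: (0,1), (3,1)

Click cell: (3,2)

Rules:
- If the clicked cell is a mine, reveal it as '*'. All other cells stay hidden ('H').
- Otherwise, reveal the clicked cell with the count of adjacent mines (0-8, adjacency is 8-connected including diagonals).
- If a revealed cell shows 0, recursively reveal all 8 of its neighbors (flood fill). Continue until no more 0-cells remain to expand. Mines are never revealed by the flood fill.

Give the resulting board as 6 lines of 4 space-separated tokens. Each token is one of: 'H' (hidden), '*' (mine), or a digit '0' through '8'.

H H H H
H H H H
H H H H
H H 1 H
H H H H
H H H H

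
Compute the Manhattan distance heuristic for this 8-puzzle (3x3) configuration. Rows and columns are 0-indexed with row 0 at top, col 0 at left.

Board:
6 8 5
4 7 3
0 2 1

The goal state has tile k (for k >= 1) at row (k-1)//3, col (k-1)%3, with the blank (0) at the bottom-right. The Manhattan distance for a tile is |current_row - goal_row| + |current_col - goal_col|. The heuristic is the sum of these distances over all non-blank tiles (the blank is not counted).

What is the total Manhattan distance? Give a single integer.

Tile 6: (0,0)->(1,2) = 3
Tile 8: (0,1)->(2,1) = 2
Tile 5: (0,2)->(1,1) = 2
Tile 4: (1,0)->(1,0) = 0
Tile 7: (1,1)->(2,0) = 2
Tile 3: (1,2)->(0,2) = 1
Tile 2: (2,1)->(0,1) = 2
Tile 1: (2,2)->(0,0) = 4
Sum: 3 + 2 + 2 + 0 + 2 + 1 + 2 + 4 = 16

Answer: 16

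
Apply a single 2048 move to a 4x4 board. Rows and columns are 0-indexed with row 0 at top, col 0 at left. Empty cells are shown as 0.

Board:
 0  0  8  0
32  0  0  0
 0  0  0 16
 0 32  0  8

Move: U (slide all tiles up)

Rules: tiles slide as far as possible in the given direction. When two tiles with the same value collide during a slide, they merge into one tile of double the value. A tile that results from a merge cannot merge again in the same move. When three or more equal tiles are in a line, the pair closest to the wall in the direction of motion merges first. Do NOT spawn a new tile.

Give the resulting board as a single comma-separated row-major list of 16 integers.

Slide up:
col 0: [0, 32, 0, 0] -> [32, 0, 0, 0]
col 1: [0, 0, 0, 32] -> [32, 0, 0, 0]
col 2: [8, 0, 0, 0] -> [8, 0, 0, 0]
col 3: [0, 0, 16, 8] -> [16, 8, 0, 0]

Answer: 32, 32, 8, 16, 0, 0, 0, 8, 0, 0, 0, 0, 0, 0, 0, 0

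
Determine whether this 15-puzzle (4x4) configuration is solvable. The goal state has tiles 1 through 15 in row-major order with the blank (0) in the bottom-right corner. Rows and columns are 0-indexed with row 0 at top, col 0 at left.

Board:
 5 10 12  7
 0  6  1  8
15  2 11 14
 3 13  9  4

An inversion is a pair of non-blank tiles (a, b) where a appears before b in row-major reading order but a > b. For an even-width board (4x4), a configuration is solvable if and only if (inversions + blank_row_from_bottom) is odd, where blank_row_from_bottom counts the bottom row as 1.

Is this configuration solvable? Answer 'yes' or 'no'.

Answer: yes

Derivation:
Inversions: 50
Blank is in row 1 (0-indexed from top), which is row 3 counting from the bottom (bottom = 1).
50 + 3 = 53, which is odd, so the puzzle is solvable.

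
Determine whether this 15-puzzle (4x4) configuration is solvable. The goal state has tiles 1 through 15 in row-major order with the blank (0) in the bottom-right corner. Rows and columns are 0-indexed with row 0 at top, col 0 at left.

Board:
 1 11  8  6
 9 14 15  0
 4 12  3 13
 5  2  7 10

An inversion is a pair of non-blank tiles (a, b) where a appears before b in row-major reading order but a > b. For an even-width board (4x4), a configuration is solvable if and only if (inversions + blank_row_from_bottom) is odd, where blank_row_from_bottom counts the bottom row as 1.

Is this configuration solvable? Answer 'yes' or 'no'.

Answer: no

Derivation:
Inversions: 53
Blank is in row 1 (0-indexed from top), which is row 3 counting from the bottom (bottom = 1).
53 + 3 = 56, which is even, so the puzzle is not solvable.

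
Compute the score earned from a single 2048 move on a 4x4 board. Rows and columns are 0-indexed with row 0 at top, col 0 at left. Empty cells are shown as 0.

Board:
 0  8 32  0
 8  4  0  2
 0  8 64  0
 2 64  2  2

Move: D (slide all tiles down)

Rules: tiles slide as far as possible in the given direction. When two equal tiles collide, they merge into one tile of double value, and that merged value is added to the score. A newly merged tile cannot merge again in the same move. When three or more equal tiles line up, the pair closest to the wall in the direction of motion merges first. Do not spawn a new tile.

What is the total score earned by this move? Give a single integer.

Slide down:
col 0: [0, 8, 0, 2] -> [0, 0, 8, 2]  score +0 (running 0)
col 1: [8, 4, 8, 64] -> [8, 4, 8, 64]  score +0 (running 0)
col 2: [32, 0, 64, 2] -> [0, 32, 64, 2]  score +0 (running 0)
col 3: [0, 2, 0, 2] -> [0, 0, 0, 4]  score +4 (running 4)
Board after move:
 0  8  0  0
 0  4 32  0
 8  8 64  0
 2 64  2  4

Answer: 4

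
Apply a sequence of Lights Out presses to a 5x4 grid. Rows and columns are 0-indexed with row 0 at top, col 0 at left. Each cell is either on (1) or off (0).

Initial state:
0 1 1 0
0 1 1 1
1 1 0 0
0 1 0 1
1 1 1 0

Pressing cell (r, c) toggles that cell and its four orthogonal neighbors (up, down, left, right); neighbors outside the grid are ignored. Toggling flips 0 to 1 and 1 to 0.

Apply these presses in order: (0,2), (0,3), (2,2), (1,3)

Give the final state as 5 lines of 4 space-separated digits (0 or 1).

After press 1 at (0,2):
0 0 0 1
0 1 0 1
1 1 0 0
0 1 0 1
1 1 1 0

After press 2 at (0,3):
0 0 1 0
0 1 0 0
1 1 0 0
0 1 0 1
1 1 1 0

After press 3 at (2,2):
0 0 1 0
0 1 1 0
1 0 1 1
0 1 1 1
1 1 1 0

After press 4 at (1,3):
0 0 1 1
0 1 0 1
1 0 1 0
0 1 1 1
1 1 1 0

Answer: 0 0 1 1
0 1 0 1
1 0 1 0
0 1 1 1
1 1 1 0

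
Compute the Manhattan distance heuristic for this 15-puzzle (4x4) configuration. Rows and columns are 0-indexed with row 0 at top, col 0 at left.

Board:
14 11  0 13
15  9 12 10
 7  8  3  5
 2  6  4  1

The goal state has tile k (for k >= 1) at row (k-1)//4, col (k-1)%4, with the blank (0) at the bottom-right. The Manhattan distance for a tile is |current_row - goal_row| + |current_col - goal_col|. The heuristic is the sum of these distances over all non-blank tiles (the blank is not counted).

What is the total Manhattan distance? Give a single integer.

Answer: 52

Derivation:
Tile 14: (0,0)->(3,1) = 4
Tile 11: (0,1)->(2,2) = 3
Tile 13: (0,3)->(3,0) = 6
Tile 15: (1,0)->(3,2) = 4
Tile 9: (1,1)->(2,0) = 2
Tile 12: (1,2)->(2,3) = 2
Tile 10: (1,3)->(2,1) = 3
Tile 7: (2,0)->(1,2) = 3
Tile 8: (2,1)->(1,3) = 3
Tile 3: (2,2)->(0,2) = 2
Tile 5: (2,3)->(1,0) = 4
Tile 2: (3,0)->(0,1) = 4
Tile 6: (3,1)->(1,1) = 2
Tile 4: (3,2)->(0,3) = 4
Tile 1: (3,3)->(0,0) = 6
Sum: 4 + 3 + 6 + 4 + 2 + 2 + 3 + 3 + 3 + 2 + 4 + 4 + 2 + 4 + 6 = 52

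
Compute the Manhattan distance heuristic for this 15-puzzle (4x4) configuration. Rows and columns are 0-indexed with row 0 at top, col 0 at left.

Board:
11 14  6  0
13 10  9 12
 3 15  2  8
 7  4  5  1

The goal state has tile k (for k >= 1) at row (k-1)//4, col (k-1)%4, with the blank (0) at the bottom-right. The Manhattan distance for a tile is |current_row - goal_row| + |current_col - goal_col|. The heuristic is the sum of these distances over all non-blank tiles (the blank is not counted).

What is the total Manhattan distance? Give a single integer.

Tile 11: at (0,0), goal (2,2), distance |0-2|+|0-2| = 4
Tile 14: at (0,1), goal (3,1), distance |0-3|+|1-1| = 3
Tile 6: at (0,2), goal (1,1), distance |0-1|+|2-1| = 2
Tile 13: at (1,0), goal (3,0), distance |1-3|+|0-0| = 2
Tile 10: at (1,1), goal (2,1), distance |1-2|+|1-1| = 1
Tile 9: at (1,2), goal (2,0), distance |1-2|+|2-0| = 3
Tile 12: at (1,3), goal (2,3), distance |1-2|+|3-3| = 1
Tile 3: at (2,0), goal (0,2), distance |2-0|+|0-2| = 4
Tile 15: at (2,1), goal (3,2), distance |2-3|+|1-2| = 2
Tile 2: at (2,2), goal (0,1), distance |2-0|+|2-1| = 3
Tile 8: at (2,3), goal (1,3), distance |2-1|+|3-3| = 1
Tile 7: at (3,0), goal (1,2), distance |3-1|+|0-2| = 4
Tile 4: at (3,1), goal (0,3), distance |3-0|+|1-3| = 5
Tile 5: at (3,2), goal (1,0), distance |3-1|+|2-0| = 4
Tile 1: at (3,3), goal (0,0), distance |3-0|+|3-0| = 6
Sum: 4 + 3 + 2 + 2 + 1 + 3 + 1 + 4 + 2 + 3 + 1 + 4 + 5 + 4 + 6 = 45

Answer: 45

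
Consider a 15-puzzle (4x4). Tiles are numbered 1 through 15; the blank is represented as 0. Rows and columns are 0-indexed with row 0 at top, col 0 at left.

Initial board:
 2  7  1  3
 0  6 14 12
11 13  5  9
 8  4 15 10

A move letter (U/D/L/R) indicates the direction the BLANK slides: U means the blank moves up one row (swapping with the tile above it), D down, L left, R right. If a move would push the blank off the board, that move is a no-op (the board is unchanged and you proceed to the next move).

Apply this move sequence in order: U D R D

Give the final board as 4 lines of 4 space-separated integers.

After move 1 (U):
 0  7  1  3
 2  6 14 12
11 13  5  9
 8  4 15 10

After move 2 (D):
 2  7  1  3
 0  6 14 12
11 13  5  9
 8  4 15 10

After move 3 (R):
 2  7  1  3
 6  0 14 12
11 13  5  9
 8  4 15 10

After move 4 (D):
 2  7  1  3
 6 13 14 12
11  0  5  9
 8  4 15 10

Answer:  2  7  1  3
 6 13 14 12
11  0  5  9
 8  4 15 10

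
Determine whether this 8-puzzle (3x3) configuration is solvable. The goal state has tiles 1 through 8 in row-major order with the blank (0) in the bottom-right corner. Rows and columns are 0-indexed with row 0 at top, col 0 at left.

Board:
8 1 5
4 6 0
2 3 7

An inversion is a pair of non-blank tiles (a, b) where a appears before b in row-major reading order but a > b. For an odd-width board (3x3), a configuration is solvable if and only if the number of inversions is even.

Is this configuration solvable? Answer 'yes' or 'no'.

Inversions (pairs i<j in row-major order where tile[i] > tile[j] > 0): 14
14 is even, so the puzzle is solvable.

Answer: yes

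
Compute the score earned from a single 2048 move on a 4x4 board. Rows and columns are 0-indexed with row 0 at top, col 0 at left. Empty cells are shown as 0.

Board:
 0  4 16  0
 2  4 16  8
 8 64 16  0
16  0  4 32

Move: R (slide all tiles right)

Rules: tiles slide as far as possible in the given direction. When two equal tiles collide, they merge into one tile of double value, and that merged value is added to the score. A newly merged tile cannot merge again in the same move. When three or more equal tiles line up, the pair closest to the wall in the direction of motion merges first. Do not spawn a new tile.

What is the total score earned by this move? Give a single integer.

Slide right:
row 0: [0, 4, 16, 0] -> [0, 0, 4, 16]  score +0 (running 0)
row 1: [2, 4, 16, 8] -> [2, 4, 16, 8]  score +0 (running 0)
row 2: [8, 64, 16, 0] -> [0, 8, 64, 16]  score +0 (running 0)
row 3: [16, 0, 4, 32] -> [0, 16, 4, 32]  score +0 (running 0)
Board after move:
 0  0  4 16
 2  4 16  8
 0  8 64 16
 0 16  4 32

Answer: 0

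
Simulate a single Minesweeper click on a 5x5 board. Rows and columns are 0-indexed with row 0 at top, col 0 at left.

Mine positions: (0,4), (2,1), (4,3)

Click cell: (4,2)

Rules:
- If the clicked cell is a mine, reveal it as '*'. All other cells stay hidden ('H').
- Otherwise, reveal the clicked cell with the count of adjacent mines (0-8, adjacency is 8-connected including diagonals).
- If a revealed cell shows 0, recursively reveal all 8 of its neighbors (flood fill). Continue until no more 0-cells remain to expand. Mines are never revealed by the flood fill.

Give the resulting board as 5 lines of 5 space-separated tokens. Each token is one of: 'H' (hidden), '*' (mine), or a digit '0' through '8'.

H H H H H
H H H H H
H H H H H
H H H H H
H H 1 H H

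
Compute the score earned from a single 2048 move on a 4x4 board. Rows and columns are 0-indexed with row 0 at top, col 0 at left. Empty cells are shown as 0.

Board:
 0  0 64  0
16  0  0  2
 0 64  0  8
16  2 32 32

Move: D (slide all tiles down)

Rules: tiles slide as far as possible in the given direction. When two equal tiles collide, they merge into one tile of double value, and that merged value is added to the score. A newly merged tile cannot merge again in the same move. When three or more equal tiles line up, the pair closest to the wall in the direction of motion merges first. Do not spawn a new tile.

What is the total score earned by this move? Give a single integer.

Answer: 32

Derivation:
Slide down:
col 0: [0, 16, 0, 16] -> [0, 0, 0, 32]  score +32 (running 32)
col 1: [0, 0, 64, 2] -> [0, 0, 64, 2]  score +0 (running 32)
col 2: [64, 0, 0, 32] -> [0, 0, 64, 32]  score +0 (running 32)
col 3: [0, 2, 8, 32] -> [0, 2, 8, 32]  score +0 (running 32)
Board after move:
 0  0  0  0
 0  0  0  2
 0 64 64  8
32  2 32 32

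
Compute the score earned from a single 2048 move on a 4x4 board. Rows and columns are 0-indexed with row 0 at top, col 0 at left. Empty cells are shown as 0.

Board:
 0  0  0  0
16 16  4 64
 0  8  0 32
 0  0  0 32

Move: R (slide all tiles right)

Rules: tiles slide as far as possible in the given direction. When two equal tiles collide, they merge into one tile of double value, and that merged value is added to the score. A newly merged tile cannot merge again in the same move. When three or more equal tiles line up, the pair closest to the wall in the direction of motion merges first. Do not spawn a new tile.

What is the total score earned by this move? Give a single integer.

Answer: 32

Derivation:
Slide right:
row 0: [0, 0, 0, 0] -> [0, 0, 0, 0]  score +0 (running 0)
row 1: [16, 16, 4, 64] -> [0, 32, 4, 64]  score +32 (running 32)
row 2: [0, 8, 0, 32] -> [0, 0, 8, 32]  score +0 (running 32)
row 3: [0, 0, 0, 32] -> [0, 0, 0, 32]  score +0 (running 32)
Board after move:
 0  0  0  0
 0 32  4 64
 0  0  8 32
 0  0  0 32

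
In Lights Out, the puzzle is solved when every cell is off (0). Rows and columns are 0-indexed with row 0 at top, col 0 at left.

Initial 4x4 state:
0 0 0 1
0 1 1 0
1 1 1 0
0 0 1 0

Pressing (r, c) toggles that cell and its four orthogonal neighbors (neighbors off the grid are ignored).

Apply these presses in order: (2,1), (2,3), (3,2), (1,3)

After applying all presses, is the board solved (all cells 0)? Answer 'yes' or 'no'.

Answer: yes

Derivation:
After press 1 at (2,1):
0 0 0 1
0 0 1 0
0 0 0 0
0 1 1 0

After press 2 at (2,3):
0 0 0 1
0 0 1 1
0 0 1 1
0 1 1 1

After press 3 at (3,2):
0 0 0 1
0 0 1 1
0 0 0 1
0 0 0 0

After press 4 at (1,3):
0 0 0 0
0 0 0 0
0 0 0 0
0 0 0 0

Lights still on: 0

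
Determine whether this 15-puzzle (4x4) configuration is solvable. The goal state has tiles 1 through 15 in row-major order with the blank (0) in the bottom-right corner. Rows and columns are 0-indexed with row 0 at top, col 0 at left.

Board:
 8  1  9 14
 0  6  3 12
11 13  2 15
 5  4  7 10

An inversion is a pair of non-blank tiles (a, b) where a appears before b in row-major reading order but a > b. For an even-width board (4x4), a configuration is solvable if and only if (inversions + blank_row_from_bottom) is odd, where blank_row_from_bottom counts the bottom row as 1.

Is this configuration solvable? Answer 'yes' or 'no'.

Inversions: 49
Blank is in row 1 (0-indexed from top), which is row 3 counting from the bottom (bottom = 1).
49 + 3 = 52, which is even, so the puzzle is not solvable.

Answer: no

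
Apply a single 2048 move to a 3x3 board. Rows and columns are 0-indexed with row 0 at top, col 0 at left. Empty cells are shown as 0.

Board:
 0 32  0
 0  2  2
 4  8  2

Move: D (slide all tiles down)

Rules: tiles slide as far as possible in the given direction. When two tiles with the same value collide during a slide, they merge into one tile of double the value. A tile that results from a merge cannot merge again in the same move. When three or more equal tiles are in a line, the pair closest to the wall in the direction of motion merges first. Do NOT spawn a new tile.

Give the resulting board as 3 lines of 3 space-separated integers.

Slide down:
col 0: [0, 0, 4] -> [0, 0, 4]
col 1: [32, 2, 8] -> [32, 2, 8]
col 2: [0, 2, 2] -> [0, 0, 4]

Answer:  0 32  0
 0  2  0
 4  8  4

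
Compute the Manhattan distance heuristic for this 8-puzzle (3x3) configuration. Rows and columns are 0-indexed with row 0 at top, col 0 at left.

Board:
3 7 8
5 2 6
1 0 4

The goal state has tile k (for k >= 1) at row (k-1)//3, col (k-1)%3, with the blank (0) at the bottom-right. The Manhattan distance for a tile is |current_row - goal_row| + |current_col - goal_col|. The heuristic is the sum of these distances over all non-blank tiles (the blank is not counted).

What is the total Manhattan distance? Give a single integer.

Answer: 15

Derivation:
Tile 3: at (0,0), goal (0,2), distance |0-0|+|0-2| = 2
Tile 7: at (0,1), goal (2,0), distance |0-2|+|1-0| = 3
Tile 8: at (0,2), goal (2,1), distance |0-2|+|2-1| = 3
Tile 5: at (1,0), goal (1,1), distance |1-1|+|0-1| = 1
Tile 2: at (1,1), goal (0,1), distance |1-0|+|1-1| = 1
Tile 6: at (1,2), goal (1,2), distance |1-1|+|2-2| = 0
Tile 1: at (2,0), goal (0,0), distance |2-0|+|0-0| = 2
Tile 4: at (2,2), goal (1,0), distance |2-1|+|2-0| = 3
Sum: 2 + 3 + 3 + 1 + 1 + 0 + 2 + 3 = 15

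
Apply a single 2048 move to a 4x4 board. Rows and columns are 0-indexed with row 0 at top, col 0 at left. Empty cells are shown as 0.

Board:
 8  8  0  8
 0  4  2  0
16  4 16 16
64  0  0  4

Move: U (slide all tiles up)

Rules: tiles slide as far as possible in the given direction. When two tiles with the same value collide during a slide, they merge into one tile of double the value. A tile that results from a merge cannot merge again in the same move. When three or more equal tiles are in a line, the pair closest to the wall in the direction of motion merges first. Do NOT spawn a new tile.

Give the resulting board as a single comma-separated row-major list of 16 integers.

Answer: 8, 8, 2, 8, 16, 8, 16, 16, 64, 0, 0, 4, 0, 0, 0, 0

Derivation:
Slide up:
col 0: [8, 0, 16, 64] -> [8, 16, 64, 0]
col 1: [8, 4, 4, 0] -> [8, 8, 0, 0]
col 2: [0, 2, 16, 0] -> [2, 16, 0, 0]
col 3: [8, 0, 16, 4] -> [8, 16, 4, 0]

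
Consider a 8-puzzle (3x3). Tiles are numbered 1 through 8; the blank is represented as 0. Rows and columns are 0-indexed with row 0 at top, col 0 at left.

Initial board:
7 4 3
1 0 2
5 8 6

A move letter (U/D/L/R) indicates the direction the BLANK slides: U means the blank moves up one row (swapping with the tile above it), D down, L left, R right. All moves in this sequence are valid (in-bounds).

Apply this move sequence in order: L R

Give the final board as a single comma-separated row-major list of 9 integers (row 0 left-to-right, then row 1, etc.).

After move 1 (L):
7 4 3
0 1 2
5 8 6

After move 2 (R):
7 4 3
1 0 2
5 8 6

Answer: 7, 4, 3, 1, 0, 2, 5, 8, 6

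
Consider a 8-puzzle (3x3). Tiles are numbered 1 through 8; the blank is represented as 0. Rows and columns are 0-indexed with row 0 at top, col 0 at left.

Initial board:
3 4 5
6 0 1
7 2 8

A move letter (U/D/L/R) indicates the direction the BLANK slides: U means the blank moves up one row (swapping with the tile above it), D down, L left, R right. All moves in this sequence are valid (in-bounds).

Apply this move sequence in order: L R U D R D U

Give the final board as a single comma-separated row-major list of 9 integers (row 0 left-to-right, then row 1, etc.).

Answer: 3, 4, 5, 6, 1, 0, 7, 2, 8

Derivation:
After move 1 (L):
3 4 5
0 6 1
7 2 8

After move 2 (R):
3 4 5
6 0 1
7 2 8

After move 3 (U):
3 0 5
6 4 1
7 2 8

After move 4 (D):
3 4 5
6 0 1
7 2 8

After move 5 (R):
3 4 5
6 1 0
7 2 8

After move 6 (D):
3 4 5
6 1 8
7 2 0

After move 7 (U):
3 4 5
6 1 0
7 2 8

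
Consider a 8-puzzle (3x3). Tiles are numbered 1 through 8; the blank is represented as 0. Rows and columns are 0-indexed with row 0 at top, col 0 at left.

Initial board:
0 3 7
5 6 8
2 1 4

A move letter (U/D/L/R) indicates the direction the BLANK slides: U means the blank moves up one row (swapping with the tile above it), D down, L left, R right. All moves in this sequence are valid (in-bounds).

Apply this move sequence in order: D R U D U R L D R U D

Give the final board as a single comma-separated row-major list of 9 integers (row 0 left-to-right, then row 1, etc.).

After move 1 (D):
5 3 7
0 6 8
2 1 4

After move 2 (R):
5 3 7
6 0 8
2 1 4

After move 3 (U):
5 0 7
6 3 8
2 1 4

After move 4 (D):
5 3 7
6 0 8
2 1 4

After move 5 (U):
5 0 7
6 3 8
2 1 4

After move 6 (R):
5 7 0
6 3 8
2 1 4

After move 7 (L):
5 0 7
6 3 8
2 1 4

After move 8 (D):
5 3 7
6 0 8
2 1 4

After move 9 (R):
5 3 7
6 8 0
2 1 4

After move 10 (U):
5 3 0
6 8 7
2 1 4

After move 11 (D):
5 3 7
6 8 0
2 1 4

Answer: 5, 3, 7, 6, 8, 0, 2, 1, 4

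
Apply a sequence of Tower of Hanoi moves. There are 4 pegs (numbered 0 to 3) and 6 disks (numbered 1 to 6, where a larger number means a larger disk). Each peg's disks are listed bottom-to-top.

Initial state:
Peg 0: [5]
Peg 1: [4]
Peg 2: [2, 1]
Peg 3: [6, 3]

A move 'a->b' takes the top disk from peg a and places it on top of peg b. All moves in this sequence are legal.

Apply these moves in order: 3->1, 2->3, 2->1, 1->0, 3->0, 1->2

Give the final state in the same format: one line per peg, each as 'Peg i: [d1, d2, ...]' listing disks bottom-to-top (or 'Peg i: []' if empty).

After move 1 (3->1):
Peg 0: [5]
Peg 1: [4, 3]
Peg 2: [2, 1]
Peg 3: [6]

After move 2 (2->3):
Peg 0: [5]
Peg 1: [4, 3]
Peg 2: [2]
Peg 3: [6, 1]

After move 3 (2->1):
Peg 0: [5]
Peg 1: [4, 3, 2]
Peg 2: []
Peg 3: [6, 1]

After move 4 (1->0):
Peg 0: [5, 2]
Peg 1: [4, 3]
Peg 2: []
Peg 3: [6, 1]

After move 5 (3->0):
Peg 0: [5, 2, 1]
Peg 1: [4, 3]
Peg 2: []
Peg 3: [6]

After move 6 (1->2):
Peg 0: [5, 2, 1]
Peg 1: [4]
Peg 2: [3]
Peg 3: [6]

Answer: Peg 0: [5, 2, 1]
Peg 1: [4]
Peg 2: [3]
Peg 3: [6]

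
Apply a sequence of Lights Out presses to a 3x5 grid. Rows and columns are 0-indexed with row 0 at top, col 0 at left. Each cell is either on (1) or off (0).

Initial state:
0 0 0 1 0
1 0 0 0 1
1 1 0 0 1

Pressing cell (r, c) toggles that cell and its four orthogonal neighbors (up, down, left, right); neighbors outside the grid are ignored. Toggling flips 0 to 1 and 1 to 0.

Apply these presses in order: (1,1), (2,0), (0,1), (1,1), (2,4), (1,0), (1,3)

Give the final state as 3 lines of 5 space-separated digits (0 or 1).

After press 1 at (1,1):
0 1 0 1 0
0 1 1 0 1
1 0 0 0 1

After press 2 at (2,0):
0 1 0 1 0
1 1 1 0 1
0 1 0 0 1

After press 3 at (0,1):
1 0 1 1 0
1 0 1 0 1
0 1 0 0 1

After press 4 at (1,1):
1 1 1 1 0
0 1 0 0 1
0 0 0 0 1

After press 5 at (2,4):
1 1 1 1 0
0 1 0 0 0
0 0 0 1 0

After press 6 at (1,0):
0 1 1 1 0
1 0 0 0 0
1 0 0 1 0

After press 7 at (1,3):
0 1 1 0 0
1 0 1 1 1
1 0 0 0 0

Answer: 0 1 1 0 0
1 0 1 1 1
1 0 0 0 0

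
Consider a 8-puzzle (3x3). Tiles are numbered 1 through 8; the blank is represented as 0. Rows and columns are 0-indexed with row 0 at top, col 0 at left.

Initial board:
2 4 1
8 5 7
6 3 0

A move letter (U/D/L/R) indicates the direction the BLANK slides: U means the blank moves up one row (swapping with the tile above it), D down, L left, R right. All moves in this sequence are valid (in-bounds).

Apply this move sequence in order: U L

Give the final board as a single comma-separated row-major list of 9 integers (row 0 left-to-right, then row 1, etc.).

Answer: 2, 4, 1, 8, 0, 5, 6, 3, 7

Derivation:
After move 1 (U):
2 4 1
8 5 0
6 3 7

After move 2 (L):
2 4 1
8 0 5
6 3 7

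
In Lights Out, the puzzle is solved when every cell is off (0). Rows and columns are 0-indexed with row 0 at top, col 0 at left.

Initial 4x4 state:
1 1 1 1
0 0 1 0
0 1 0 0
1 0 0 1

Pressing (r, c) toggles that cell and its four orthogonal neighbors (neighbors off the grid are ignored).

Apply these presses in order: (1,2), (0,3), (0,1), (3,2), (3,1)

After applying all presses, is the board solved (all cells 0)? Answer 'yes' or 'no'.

Answer: yes

Derivation:
After press 1 at (1,2):
1 1 0 1
0 1 0 1
0 1 1 0
1 0 0 1

After press 2 at (0,3):
1 1 1 0
0 1 0 0
0 1 1 0
1 0 0 1

After press 3 at (0,1):
0 0 0 0
0 0 0 0
0 1 1 0
1 0 0 1

After press 4 at (3,2):
0 0 0 0
0 0 0 0
0 1 0 0
1 1 1 0

After press 5 at (3,1):
0 0 0 0
0 0 0 0
0 0 0 0
0 0 0 0

Lights still on: 0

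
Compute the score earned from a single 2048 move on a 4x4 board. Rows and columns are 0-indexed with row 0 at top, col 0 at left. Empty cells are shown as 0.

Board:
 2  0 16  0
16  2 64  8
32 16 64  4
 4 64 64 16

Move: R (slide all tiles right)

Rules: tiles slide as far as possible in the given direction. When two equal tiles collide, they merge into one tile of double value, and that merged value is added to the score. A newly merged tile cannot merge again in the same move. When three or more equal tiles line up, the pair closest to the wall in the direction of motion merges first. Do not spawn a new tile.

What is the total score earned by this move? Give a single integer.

Answer: 128

Derivation:
Slide right:
row 0: [2, 0, 16, 0] -> [0, 0, 2, 16]  score +0 (running 0)
row 1: [16, 2, 64, 8] -> [16, 2, 64, 8]  score +0 (running 0)
row 2: [32, 16, 64, 4] -> [32, 16, 64, 4]  score +0 (running 0)
row 3: [4, 64, 64, 16] -> [0, 4, 128, 16]  score +128 (running 128)
Board after move:
  0   0   2  16
 16   2  64   8
 32  16  64   4
  0   4 128  16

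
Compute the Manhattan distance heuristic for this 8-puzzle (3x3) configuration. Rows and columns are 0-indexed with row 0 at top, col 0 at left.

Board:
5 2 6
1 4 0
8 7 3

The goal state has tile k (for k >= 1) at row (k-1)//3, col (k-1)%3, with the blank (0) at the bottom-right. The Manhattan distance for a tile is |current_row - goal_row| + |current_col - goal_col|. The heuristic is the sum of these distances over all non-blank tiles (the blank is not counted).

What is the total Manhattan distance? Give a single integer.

Tile 5: at (0,0), goal (1,1), distance |0-1|+|0-1| = 2
Tile 2: at (0,1), goal (0,1), distance |0-0|+|1-1| = 0
Tile 6: at (0,2), goal (1,2), distance |0-1|+|2-2| = 1
Tile 1: at (1,0), goal (0,0), distance |1-0|+|0-0| = 1
Tile 4: at (1,1), goal (1,0), distance |1-1|+|1-0| = 1
Tile 8: at (2,0), goal (2,1), distance |2-2|+|0-1| = 1
Tile 7: at (2,1), goal (2,0), distance |2-2|+|1-0| = 1
Tile 3: at (2,2), goal (0,2), distance |2-0|+|2-2| = 2
Sum: 2 + 0 + 1 + 1 + 1 + 1 + 1 + 2 = 9

Answer: 9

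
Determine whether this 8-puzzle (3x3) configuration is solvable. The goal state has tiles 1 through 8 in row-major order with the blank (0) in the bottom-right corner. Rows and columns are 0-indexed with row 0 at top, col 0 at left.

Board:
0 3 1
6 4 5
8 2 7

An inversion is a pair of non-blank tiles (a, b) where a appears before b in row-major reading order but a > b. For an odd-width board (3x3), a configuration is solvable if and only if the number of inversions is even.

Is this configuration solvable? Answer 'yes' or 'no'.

Answer: no

Derivation:
Inversions (pairs i<j in row-major order where tile[i] > tile[j] > 0): 9
9 is odd, so the puzzle is not solvable.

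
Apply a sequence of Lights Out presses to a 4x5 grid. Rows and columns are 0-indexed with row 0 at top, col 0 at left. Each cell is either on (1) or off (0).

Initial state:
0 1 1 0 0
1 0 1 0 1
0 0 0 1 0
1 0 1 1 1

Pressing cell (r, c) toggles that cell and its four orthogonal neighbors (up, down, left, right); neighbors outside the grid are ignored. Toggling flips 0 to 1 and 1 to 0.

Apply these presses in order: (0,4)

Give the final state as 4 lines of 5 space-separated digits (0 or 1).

After press 1 at (0,4):
0 1 1 1 1
1 0 1 0 0
0 0 0 1 0
1 0 1 1 1

Answer: 0 1 1 1 1
1 0 1 0 0
0 0 0 1 0
1 0 1 1 1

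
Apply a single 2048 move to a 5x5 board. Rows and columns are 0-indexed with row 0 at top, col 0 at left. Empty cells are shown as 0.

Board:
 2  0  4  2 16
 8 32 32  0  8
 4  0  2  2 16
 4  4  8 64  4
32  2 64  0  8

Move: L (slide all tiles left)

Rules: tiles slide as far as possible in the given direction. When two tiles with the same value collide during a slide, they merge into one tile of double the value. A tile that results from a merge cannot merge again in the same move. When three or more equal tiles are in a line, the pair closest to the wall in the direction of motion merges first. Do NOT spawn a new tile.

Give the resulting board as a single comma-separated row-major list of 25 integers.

Slide left:
row 0: [2, 0, 4, 2, 16] -> [2, 4, 2, 16, 0]
row 1: [8, 32, 32, 0, 8] -> [8, 64, 8, 0, 0]
row 2: [4, 0, 2, 2, 16] -> [4, 4, 16, 0, 0]
row 3: [4, 4, 8, 64, 4] -> [8, 8, 64, 4, 0]
row 4: [32, 2, 64, 0, 8] -> [32, 2, 64, 8, 0]

Answer: 2, 4, 2, 16, 0, 8, 64, 8, 0, 0, 4, 4, 16, 0, 0, 8, 8, 64, 4, 0, 32, 2, 64, 8, 0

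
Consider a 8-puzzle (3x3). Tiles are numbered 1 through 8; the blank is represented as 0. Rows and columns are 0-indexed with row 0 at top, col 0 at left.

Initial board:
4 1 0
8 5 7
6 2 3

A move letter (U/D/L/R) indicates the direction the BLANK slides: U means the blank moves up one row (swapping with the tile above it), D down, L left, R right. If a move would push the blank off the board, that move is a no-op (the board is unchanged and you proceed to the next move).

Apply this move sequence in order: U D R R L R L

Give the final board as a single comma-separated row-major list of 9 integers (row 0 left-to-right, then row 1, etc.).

Answer: 4, 1, 7, 8, 0, 5, 6, 2, 3

Derivation:
After move 1 (U):
4 1 0
8 5 7
6 2 3

After move 2 (D):
4 1 7
8 5 0
6 2 3

After move 3 (R):
4 1 7
8 5 0
6 2 3

After move 4 (R):
4 1 7
8 5 0
6 2 3

After move 5 (L):
4 1 7
8 0 5
6 2 3

After move 6 (R):
4 1 7
8 5 0
6 2 3

After move 7 (L):
4 1 7
8 0 5
6 2 3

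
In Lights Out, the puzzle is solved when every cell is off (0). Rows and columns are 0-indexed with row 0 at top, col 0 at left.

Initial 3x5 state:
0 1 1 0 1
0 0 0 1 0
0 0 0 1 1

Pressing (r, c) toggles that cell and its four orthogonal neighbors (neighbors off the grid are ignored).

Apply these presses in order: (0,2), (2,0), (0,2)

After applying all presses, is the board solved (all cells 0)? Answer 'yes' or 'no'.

After press 1 at (0,2):
0 0 0 1 1
0 0 1 1 0
0 0 0 1 1

After press 2 at (2,0):
0 0 0 1 1
1 0 1 1 0
1 1 0 1 1

After press 3 at (0,2):
0 1 1 0 1
1 0 0 1 0
1 1 0 1 1

Lights still on: 9

Answer: no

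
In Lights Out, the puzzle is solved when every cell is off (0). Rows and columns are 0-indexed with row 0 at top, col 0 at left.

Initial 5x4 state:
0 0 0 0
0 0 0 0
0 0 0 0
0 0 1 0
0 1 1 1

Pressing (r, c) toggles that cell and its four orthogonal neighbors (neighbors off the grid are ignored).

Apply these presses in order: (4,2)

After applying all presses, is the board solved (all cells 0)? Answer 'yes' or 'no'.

After press 1 at (4,2):
0 0 0 0
0 0 0 0
0 0 0 0
0 0 0 0
0 0 0 0

Lights still on: 0

Answer: yes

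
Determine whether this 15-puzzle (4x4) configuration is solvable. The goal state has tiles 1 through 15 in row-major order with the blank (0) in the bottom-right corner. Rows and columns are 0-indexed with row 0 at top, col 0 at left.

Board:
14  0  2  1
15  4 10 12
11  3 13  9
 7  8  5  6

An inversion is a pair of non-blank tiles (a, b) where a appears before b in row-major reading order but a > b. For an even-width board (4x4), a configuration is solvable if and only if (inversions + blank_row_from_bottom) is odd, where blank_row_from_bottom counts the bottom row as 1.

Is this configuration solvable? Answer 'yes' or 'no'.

Inversions: 58
Blank is in row 0 (0-indexed from top), which is row 4 counting from the bottom (bottom = 1).
58 + 4 = 62, which is even, so the puzzle is not solvable.

Answer: no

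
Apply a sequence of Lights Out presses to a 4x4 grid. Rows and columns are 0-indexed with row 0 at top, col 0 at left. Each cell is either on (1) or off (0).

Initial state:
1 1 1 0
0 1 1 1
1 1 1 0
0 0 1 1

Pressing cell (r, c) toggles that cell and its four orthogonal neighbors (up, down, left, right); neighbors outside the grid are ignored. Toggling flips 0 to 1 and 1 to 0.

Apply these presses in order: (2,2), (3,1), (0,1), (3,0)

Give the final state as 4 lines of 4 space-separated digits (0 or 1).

Answer: 0 0 0 0
0 0 0 1
0 1 0 1
0 0 1 1

Derivation:
After press 1 at (2,2):
1 1 1 0
0 1 0 1
1 0 0 1
0 0 0 1

After press 2 at (3,1):
1 1 1 0
0 1 0 1
1 1 0 1
1 1 1 1

After press 3 at (0,1):
0 0 0 0
0 0 0 1
1 1 0 1
1 1 1 1

After press 4 at (3,0):
0 0 0 0
0 0 0 1
0 1 0 1
0 0 1 1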